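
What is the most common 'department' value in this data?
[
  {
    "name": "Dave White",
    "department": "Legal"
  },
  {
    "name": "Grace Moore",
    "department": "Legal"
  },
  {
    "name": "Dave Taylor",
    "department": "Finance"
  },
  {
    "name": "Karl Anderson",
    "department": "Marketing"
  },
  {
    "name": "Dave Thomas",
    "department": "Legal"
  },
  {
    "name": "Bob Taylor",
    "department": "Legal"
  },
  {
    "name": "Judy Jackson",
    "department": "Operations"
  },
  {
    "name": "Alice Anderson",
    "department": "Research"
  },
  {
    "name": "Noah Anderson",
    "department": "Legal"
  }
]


Counting 'department' values across 9 records:

  Legal: 5 #####
  Finance: 1 #
  Marketing: 1 #
  Operations: 1 #
  Research: 1 #

Most common: Legal (5 times)

Legal (5 times)


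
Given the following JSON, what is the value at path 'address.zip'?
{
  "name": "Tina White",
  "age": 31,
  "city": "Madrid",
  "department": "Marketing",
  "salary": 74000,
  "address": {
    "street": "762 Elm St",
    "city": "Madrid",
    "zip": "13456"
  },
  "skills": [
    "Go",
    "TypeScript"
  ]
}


Query: address.zip
Path: address -> zip
Value: 13456

13456


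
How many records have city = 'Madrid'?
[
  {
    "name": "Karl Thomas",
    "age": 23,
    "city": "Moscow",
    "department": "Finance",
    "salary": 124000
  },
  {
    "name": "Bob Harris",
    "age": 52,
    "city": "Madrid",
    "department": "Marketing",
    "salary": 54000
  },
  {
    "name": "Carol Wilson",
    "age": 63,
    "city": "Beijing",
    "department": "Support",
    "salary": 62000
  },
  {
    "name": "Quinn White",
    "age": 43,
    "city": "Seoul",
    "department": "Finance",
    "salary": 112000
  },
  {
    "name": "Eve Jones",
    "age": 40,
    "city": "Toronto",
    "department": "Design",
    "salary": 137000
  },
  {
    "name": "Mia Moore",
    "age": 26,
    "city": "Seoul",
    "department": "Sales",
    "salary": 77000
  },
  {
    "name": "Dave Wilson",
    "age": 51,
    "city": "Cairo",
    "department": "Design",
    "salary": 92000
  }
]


Data: 7 records
Condition: city = 'Madrid'

Checking each record:
  Karl Thomas: Moscow
  Bob Harris: Madrid MATCH
  Carol Wilson: Beijing
  Quinn White: Seoul
  Eve Jones: Toronto
  Mia Moore: Seoul
  Dave Wilson: Cairo

Count: 1

1


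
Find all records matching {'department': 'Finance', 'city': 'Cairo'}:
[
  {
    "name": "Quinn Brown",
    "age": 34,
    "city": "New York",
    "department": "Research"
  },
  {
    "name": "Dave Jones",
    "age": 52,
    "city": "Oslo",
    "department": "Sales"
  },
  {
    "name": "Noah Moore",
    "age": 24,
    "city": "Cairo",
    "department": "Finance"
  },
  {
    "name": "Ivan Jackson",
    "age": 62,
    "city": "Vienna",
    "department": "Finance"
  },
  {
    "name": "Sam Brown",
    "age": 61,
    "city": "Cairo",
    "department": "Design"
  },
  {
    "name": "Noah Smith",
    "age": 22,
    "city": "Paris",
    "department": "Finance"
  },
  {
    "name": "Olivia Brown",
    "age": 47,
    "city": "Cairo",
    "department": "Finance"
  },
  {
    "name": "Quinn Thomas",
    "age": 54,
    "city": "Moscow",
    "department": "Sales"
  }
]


Search criteria: {'department': 'Finance', 'city': 'Cairo'}

Checking 8 records:
  Quinn Brown: {department: Research, city: New York}
  Dave Jones: {department: Sales, city: Oslo}
  Noah Moore: {department: Finance, city: Cairo} <-- MATCH
  Ivan Jackson: {department: Finance, city: Vienna}
  Sam Brown: {department: Design, city: Cairo}
  Noah Smith: {department: Finance, city: Paris}
  Olivia Brown: {department: Finance, city: Cairo} <-- MATCH
  Quinn Thomas: {department: Sales, city: Moscow}

Matches: ["Noah Moore", "Olivia Brown"]

["Noah Moore", "Olivia Brown"]


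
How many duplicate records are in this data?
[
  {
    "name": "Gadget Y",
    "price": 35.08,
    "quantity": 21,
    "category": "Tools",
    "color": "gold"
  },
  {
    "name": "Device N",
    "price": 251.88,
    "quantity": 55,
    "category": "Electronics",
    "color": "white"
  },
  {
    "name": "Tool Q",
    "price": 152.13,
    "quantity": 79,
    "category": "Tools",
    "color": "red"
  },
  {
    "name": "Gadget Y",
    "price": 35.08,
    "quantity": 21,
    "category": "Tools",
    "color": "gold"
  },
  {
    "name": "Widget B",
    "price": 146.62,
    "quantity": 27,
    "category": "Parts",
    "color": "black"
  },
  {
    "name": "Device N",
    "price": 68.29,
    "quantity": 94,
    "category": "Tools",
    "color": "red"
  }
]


Checking 6 records for duplicates:

  Row 1: Gadget Y ($35.08, qty 21)
  Row 2: Device N ($251.88, qty 55)
  Row 3: Tool Q ($152.13, qty 79)
  Row 4: Gadget Y ($35.08, qty 21) <-- DUPLICATE
  Row 5: Widget B ($146.62, qty 27)
  Row 6: Device N ($68.29, qty 94)

Duplicates found: 1
Unique records: 5

1 duplicates, 5 unique


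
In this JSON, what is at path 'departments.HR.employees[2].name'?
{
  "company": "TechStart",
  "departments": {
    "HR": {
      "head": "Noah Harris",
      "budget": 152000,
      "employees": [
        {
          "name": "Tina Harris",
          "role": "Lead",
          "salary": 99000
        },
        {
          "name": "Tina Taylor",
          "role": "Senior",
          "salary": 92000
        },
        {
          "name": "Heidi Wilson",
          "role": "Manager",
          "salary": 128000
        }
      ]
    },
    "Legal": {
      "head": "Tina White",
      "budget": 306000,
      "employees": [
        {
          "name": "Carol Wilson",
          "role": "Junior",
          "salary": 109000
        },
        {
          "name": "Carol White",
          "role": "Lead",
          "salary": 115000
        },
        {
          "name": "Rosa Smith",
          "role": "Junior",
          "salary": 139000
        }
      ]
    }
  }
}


Path: departments.HR.employees[2].name

Navigate:
  -> departments
  -> HR
  -> employees[2].name = 'Heidi Wilson'

Heidi Wilson


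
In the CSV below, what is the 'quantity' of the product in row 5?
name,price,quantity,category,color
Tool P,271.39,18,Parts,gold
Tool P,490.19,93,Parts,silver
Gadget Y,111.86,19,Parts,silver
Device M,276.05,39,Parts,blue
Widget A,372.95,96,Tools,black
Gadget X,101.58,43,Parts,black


Query: Row 5 ('Widget A'), column 'quantity'
Value: 96

96


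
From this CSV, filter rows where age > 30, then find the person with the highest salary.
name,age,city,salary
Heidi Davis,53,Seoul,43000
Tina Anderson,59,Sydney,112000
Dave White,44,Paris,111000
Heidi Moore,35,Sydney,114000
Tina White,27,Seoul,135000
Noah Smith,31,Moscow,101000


Filter: age > 30
Sort by: salary (descending)

Filtered records (5):
  Heidi Moore, age 35, salary $114000
  Tina Anderson, age 59, salary $112000
  Dave White, age 44, salary $111000
  Noah Smith, age 31, salary $101000
  Heidi Davis, age 53, salary $43000

Highest salary: Heidi Moore ($114000)

Heidi Moore


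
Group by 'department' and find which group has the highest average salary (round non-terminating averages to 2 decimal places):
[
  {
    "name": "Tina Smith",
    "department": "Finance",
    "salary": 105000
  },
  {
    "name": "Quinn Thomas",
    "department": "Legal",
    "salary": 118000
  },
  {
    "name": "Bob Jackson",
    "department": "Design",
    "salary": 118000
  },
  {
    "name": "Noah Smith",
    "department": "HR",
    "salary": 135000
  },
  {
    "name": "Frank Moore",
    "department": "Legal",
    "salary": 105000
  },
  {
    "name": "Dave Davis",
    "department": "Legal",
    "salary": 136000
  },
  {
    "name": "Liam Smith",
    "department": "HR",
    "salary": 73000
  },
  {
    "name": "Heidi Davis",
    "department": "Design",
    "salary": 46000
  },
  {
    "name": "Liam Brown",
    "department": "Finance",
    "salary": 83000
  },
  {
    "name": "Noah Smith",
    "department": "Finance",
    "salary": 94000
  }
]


Group by: department

Groups:
  Design: 2 people, avg salary = 164000/2 = $82000
  Finance: 3 people, avg salary = 282000/3 = $94000
  HR: 2 people, avg salary = 208000/2 = $104000
  Legal: 3 people, avg salary = 359000/3 ≈ $119666.67

Highest average salary: Legal (≈$119666.67)

Legal (≈$119666.67)


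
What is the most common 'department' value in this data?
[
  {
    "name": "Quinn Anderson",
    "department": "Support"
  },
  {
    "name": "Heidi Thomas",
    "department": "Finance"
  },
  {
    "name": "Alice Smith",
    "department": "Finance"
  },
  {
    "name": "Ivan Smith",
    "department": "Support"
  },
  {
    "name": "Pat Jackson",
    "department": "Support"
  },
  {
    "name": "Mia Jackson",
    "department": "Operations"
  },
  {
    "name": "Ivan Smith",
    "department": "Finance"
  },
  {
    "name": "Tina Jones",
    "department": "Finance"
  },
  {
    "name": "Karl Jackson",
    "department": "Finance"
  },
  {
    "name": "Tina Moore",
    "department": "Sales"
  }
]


Counting 'department' values across 10 records:

  Finance: 5 #####
  Support: 3 ###
  Operations: 1 #
  Sales: 1 #

Most common: Finance (5 times)

Finance (5 times)


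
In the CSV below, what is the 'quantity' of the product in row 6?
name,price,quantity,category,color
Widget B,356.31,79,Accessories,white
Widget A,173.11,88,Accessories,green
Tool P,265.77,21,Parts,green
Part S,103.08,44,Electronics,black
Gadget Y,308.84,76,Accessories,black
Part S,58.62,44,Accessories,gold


Query: Row 6 ('Part S'), column 'quantity'
Value: 44

44


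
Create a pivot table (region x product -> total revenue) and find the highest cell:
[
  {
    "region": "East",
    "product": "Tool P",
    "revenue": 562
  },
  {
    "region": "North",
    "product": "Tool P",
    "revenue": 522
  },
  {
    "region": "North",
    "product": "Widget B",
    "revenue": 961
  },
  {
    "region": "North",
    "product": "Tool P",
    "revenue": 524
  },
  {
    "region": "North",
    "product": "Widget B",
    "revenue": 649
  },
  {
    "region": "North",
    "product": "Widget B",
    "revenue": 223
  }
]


Pivot: region (rows) x product (columns) -> total revenue

     Tool P        Widget B    
East           562             0  
North         1046          1833  

Highest: North / Widget B = $1833

North / Widget B = $1833


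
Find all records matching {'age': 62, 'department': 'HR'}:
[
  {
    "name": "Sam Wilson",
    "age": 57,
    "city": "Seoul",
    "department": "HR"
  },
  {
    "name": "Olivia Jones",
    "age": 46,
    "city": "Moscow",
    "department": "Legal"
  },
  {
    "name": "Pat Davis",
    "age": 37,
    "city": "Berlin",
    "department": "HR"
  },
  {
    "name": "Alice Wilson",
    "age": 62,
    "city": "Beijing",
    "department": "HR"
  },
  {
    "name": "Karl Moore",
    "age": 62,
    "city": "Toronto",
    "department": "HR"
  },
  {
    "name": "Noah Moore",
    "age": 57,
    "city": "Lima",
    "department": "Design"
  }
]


Search criteria: {'age': 62, 'department': 'HR'}

Checking 6 records:
  Sam Wilson: {age: 57, department: HR}
  Olivia Jones: {age: 46, department: Legal}
  Pat Davis: {age: 37, department: HR}
  Alice Wilson: {age: 62, department: HR} <-- MATCH
  Karl Moore: {age: 62, department: HR} <-- MATCH
  Noah Moore: {age: 57, department: Design}

Matches: ["Alice Wilson", "Karl Moore"]

["Alice Wilson", "Karl Moore"]


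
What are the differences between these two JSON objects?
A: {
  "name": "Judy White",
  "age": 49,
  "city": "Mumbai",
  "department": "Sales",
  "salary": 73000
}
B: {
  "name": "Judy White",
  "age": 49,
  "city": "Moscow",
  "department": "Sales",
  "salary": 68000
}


Comparing each field (in key order):
  name: same
  age: same
  city: DIFFERENT
  department: same
  salary: DIFFERENT
Differences:
  city: Mumbai -> Moscow
  salary: 73000 -> 68000

2 field(s) changed

2 changes: city, salary


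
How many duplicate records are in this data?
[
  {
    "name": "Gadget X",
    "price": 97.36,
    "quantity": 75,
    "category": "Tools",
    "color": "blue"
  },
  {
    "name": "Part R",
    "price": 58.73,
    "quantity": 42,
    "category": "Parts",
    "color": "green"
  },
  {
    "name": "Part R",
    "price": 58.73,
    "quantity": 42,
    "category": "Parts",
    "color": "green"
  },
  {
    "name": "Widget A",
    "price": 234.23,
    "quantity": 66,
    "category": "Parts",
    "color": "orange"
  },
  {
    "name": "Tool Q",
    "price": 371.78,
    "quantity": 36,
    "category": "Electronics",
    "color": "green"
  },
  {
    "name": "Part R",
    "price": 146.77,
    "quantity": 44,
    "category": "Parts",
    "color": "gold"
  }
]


Checking 6 records for duplicates:

  Row 1: Gadget X ($97.36, qty 75)
  Row 2: Part R ($58.73, qty 42)
  Row 3: Part R ($58.73, qty 42) <-- DUPLICATE
  Row 4: Widget A ($234.23, qty 66)
  Row 5: Tool Q ($371.78, qty 36)
  Row 6: Part R ($146.77, qty 44)

Duplicates found: 1
Unique records: 5

1 duplicates, 5 unique


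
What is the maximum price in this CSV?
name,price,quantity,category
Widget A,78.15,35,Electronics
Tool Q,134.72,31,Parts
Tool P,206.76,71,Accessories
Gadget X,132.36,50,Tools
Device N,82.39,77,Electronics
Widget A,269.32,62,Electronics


Computing maximum price:
Values: [78.15, 134.72, 206.76, 132.36, 82.39, 269.32]
Max = 269.32

269.32


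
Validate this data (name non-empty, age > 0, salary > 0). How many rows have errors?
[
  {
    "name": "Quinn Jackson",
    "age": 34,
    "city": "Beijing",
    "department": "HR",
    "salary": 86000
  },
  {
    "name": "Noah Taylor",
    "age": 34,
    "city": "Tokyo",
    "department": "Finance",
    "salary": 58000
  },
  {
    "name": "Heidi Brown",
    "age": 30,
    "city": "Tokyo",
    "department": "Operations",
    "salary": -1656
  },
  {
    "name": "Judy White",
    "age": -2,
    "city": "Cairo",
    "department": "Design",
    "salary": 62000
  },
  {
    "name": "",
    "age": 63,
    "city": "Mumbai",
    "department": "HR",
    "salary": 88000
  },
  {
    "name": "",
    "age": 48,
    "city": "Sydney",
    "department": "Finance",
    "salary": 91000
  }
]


Validating 6 records:
Rules: name non-empty, age > 0, salary > 0

  Row 1 (Quinn Jackson): OK
  Row 2 (Noah Taylor): OK
  Row 3 (Heidi Brown): negative salary: -1656
  Row 4 (Judy White): negative age: -2
  Row 5 (???): empty name
  Row 6 (???): empty name

Total errors: 4

4 errors


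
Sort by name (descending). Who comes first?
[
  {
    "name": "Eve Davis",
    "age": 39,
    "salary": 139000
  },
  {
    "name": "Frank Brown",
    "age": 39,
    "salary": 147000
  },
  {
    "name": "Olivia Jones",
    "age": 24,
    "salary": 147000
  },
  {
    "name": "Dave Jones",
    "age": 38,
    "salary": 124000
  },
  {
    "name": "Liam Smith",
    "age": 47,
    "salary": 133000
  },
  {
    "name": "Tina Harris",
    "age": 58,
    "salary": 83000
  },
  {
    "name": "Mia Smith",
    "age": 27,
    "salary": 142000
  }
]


Sort by: name (descending)

Sorted order:
  1. Tina Harris (name = Tina Harris)
  2. Olivia Jones (name = Olivia Jones)
  3. Mia Smith (name = Mia Smith)
  4. Liam Smith (name = Liam Smith)
  5. Frank Brown (name = Frank Brown)
  6. Eve Davis (name = Eve Davis)
  7. Dave Jones (name = Dave Jones)

First: Tina Harris

Tina Harris


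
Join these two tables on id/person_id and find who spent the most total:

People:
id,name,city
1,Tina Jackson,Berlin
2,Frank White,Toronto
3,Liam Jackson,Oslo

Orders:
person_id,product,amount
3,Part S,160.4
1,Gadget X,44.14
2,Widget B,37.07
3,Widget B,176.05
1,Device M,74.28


Join on: people.id = orders.person_id

Joined rows:
  Liam Jackson (Oslo) bought Part S for $160.4
  Tina Jackson (Berlin) bought Gadget X for $44.14
  Frank White (Toronto) bought Widget B for $37.07
  Liam Jackson (Oslo) bought Widget B for $176.05
  Tina Jackson (Berlin) bought Device M for $74.28

Total per person:
  Liam Jackson: $336.45
  Tina Jackson: $118.42
  Frank White: $37.07

Top spender: Liam Jackson ($336.45)

Liam Jackson ($336.45)


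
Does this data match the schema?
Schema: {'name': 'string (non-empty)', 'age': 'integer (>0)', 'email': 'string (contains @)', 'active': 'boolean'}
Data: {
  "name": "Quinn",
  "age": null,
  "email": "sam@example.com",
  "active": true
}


Validating each field against schema:
  name: OK (non-empty string)
  age: FAIL (null is not an integer)
  email: OK (string with @)
  active: OK (boolean)

Result: INVALID (1 error: age)

INVALID (1 error: age)


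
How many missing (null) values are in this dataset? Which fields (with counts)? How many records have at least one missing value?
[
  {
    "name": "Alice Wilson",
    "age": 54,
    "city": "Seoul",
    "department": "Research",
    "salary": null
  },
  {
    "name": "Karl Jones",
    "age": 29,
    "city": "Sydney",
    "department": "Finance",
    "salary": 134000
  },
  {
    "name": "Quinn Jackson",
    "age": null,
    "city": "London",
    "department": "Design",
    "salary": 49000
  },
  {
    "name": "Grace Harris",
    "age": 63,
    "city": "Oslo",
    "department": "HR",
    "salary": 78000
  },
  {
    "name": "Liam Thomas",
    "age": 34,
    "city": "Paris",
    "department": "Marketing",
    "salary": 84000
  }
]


Checking for missing (null) values in 5 records:

  Alice Wilson: salary
  Karl Jones: complete
  Quinn Jackson: age
  Grace Harris: complete
  Liam Thomas: complete

Per field:
  name: 0 missing
  age: 1 missing
  city: 0 missing
  department: 0 missing
  salary: 1 missing

Total missing values: 2
Records with any missing: 2

2 missing values (age: 1, salary: 1); 2 incomplete records


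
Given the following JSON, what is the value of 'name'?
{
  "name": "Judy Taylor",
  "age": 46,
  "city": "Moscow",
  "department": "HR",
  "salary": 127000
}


Looking up field 'name'
Value: Judy Taylor

Judy Taylor


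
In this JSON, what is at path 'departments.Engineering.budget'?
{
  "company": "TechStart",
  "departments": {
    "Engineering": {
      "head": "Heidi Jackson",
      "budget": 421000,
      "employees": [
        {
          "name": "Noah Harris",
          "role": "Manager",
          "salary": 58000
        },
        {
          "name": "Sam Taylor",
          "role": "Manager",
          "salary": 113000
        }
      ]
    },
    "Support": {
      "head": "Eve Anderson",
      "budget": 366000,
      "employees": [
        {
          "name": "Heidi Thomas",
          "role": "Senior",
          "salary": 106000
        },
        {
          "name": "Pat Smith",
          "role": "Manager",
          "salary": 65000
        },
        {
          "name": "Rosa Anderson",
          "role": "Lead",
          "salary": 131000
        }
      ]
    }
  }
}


Path: departments.Engineering.budget

Navigate:
  -> departments
  -> Engineering
  -> budget = 421000

421000


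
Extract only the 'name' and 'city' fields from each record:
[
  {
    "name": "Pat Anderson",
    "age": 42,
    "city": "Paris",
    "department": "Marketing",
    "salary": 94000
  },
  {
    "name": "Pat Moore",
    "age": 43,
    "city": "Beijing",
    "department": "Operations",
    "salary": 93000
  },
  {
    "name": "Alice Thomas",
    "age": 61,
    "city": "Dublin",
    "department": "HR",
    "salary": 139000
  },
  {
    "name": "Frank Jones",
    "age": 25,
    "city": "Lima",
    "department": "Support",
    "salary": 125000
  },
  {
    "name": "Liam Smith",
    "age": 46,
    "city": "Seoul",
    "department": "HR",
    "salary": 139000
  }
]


Original: 5 records with fields: name, age, city, department, salary
Keep: ['name', 'city']
Drop: ['age', 'department', 'salary']
Result: 5 records, 2 fields each

[
  {
    "name": "Pat Anderson",
    "city": "Paris"
  },
  {
    "name": "Pat Moore",
    "city": "Beijing"
  },
  {
    "name": "Alice Thomas",
    "city": "Dublin"
  },
  {
    "name": "Frank Jones",
    "city": "Lima"
  },
  {
    "name": "Liam Smith",
    "city": "Seoul"
  }
]


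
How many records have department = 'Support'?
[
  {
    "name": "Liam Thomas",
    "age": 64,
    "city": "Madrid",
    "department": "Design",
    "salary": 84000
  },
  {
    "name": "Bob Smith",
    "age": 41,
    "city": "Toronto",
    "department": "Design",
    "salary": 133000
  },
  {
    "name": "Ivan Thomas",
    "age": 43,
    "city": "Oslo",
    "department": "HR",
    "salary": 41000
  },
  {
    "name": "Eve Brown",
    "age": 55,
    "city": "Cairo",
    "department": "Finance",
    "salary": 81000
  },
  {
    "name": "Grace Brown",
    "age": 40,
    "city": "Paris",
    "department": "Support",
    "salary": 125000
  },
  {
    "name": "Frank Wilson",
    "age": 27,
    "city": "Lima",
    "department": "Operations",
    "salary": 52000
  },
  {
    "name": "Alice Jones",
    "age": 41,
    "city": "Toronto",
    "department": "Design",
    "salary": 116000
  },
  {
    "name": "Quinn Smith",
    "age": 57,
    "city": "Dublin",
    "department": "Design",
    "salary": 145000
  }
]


Data: 8 records
Condition: department = 'Support'

Checking each record:
  Liam Thomas: Design
  Bob Smith: Design
  Ivan Thomas: HR
  Eve Brown: Finance
  Grace Brown: Support MATCH
  Frank Wilson: Operations
  Alice Jones: Design
  Quinn Smith: Design

Count: 1

1


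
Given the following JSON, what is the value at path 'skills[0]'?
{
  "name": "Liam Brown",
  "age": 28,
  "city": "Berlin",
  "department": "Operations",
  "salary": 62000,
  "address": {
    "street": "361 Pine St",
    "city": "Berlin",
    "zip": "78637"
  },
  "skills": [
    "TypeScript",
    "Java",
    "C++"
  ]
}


Query: skills[0]
Path: skills -> first element
Value: TypeScript

TypeScript


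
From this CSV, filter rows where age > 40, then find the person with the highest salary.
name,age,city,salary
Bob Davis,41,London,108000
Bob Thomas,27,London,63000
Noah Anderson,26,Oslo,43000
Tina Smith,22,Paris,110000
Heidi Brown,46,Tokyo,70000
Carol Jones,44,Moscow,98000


Filter: age > 40
Sort by: salary (descending)

Filtered records (3):
  Bob Davis, age 41, salary $108000
  Carol Jones, age 44, salary $98000
  Heidi Brown, age 46, salary $70000

Highest salary: Bob Davis ($108000)

Bob Davis


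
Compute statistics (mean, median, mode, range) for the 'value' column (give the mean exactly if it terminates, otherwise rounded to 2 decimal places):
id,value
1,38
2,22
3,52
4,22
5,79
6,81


Data: [38, 22, 52, 22, 79, 81]
Count: 6
Sum: 294
Mean: 294/6 = 49
Sorted: [22, 22, 38, 52, 79, 81]
Median: 45.0
Mode: 22 (2 times)
Range: 81 - 22 = 59
Min: 22, Max: 81

mean=49, median=45.0, mode=22, range=59


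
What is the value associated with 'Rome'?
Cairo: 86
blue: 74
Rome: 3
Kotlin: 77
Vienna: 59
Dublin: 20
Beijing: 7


Looking up key 'Rome'
Value: 3

3


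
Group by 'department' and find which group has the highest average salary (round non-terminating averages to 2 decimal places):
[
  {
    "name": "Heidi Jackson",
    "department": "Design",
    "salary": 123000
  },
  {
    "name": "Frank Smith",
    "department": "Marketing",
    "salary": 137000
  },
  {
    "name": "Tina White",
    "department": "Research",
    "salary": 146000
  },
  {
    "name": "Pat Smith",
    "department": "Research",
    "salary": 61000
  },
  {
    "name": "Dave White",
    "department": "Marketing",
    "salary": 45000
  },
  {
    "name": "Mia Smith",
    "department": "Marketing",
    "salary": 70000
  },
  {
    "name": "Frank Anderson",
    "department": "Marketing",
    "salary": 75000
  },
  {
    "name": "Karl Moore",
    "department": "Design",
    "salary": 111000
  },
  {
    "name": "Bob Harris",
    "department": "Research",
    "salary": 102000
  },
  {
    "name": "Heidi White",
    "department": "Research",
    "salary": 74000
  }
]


Group by: department

Groups:
  Design: 2 people, avg salary = 234000/2 = $117000
  Marketing: 4 people, avg salary = 327000/4 = $81750
  Research: 4 people, avg salary = 383000/4 = $95750

Highest average salary: Design ($117000)

Design ($117000)


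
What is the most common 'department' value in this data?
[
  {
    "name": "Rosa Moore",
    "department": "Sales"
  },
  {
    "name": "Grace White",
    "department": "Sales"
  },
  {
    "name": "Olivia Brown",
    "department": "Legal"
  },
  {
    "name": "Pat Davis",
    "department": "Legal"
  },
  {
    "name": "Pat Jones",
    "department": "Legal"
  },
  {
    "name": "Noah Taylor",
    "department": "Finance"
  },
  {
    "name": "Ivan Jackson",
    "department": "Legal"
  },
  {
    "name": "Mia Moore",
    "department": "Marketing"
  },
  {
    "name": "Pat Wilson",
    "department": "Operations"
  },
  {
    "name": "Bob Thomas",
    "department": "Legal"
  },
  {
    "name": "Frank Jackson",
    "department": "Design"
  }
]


Counting 'department' values across 11 records:

  Legal: 5 #####
  Sales: 2 ##
  Finance: 1 #
  Marketing: 1 #
  Operations: 1 #
  Design: 1 #

Most common: Legal (5 times)

Legal (5 times)


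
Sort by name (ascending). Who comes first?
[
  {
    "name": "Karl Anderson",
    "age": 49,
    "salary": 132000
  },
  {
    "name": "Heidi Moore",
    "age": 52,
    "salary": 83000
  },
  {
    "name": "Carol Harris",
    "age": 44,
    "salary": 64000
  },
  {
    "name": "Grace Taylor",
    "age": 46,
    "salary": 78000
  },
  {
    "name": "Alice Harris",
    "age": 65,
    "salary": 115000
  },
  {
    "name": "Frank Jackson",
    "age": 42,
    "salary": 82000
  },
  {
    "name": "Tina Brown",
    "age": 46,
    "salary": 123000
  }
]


Sort by: name (ascending)

Sorted order:
  1. Alice Harris (name = Alice Harris)
  2. Carol Harris (name = Carol Harris)
  3. Frank Jackson (name = Frank Jackson)
  4. Grace Taylor (name = Grace Taylor)
  5. Heidi Moore (name = Heidi Moore)
  6. Karl Anderson (name = Karl Anderson)
  7. Tina Brown (name = Tina Brown)

First: Alice Harris

Alice Harris


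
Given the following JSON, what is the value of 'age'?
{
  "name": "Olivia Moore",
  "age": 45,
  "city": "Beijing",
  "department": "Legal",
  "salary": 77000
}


Looking up field 'age'
Value: 45

45


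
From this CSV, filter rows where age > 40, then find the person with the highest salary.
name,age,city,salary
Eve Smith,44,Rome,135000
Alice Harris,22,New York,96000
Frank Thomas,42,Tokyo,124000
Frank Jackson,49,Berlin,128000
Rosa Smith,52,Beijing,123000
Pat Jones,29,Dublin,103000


Filter: age > 40
Sort by: salary (descending)

Filtered records (4):
  Eve Smith, age 44, salary $135000
  Frank Jackson, age 49, salary $128000
  Frank Thomas, age 42, salary $124000
  Rosa Smith, age 52, salary $123000

Highest salary: Eve Smith ($135000)

Eve Smith


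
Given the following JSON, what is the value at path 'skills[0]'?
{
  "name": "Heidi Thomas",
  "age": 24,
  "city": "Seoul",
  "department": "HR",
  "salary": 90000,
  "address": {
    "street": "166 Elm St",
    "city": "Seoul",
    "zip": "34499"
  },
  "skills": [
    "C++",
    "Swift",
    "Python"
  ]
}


Query: skills[0]
Path: skills -> first element
Value: C++

C++


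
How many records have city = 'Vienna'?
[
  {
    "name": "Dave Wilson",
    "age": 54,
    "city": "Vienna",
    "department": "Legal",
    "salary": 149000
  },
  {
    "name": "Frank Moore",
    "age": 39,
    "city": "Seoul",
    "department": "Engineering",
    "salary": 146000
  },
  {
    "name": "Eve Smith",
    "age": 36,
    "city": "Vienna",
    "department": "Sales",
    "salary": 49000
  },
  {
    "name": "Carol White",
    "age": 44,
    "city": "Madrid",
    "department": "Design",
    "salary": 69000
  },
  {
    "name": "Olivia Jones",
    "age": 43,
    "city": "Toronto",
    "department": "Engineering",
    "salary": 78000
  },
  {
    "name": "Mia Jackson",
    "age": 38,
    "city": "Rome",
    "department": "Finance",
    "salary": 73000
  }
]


Data: 6 records
Condition: city = 'Vienna'

Checking each record:
  Dave Wilson: Vienna MATCH
  Frank Moore: Seoul
  Eve Smith: Vienna MATCH
  Carol White: Madrid
  Olivia Jones: Toronto
  Mia Jackson: Rome

Count: 2

2


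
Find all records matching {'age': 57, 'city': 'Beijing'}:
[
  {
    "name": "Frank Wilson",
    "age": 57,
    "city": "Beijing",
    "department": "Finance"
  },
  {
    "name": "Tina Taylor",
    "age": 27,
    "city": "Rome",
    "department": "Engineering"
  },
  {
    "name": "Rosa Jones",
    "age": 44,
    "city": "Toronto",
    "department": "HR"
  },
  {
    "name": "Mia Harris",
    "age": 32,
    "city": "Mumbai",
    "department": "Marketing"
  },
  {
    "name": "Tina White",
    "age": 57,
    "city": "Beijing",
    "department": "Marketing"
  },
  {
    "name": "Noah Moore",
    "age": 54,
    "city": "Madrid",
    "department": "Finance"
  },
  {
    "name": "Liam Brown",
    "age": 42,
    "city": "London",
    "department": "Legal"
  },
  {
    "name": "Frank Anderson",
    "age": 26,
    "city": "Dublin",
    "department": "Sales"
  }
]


Search criteria: {'age': 57, 'city': 'Beijing'}

Checking 8 records:
  Frank Wilson: {age: 57, city: Beijing} <-- MATCH
  Tina Taylor: {age: 27, city: Rome}
  Rosa Jones: {age: 44, city: Toronto}
  Mia Harris: {age: 32, city: Mumbai}
  Tina White: {age: 57, city: Beijing} <-- MATCH
  Noah Moore: {age: 54, city: Madrid}
  Liam Brown: {age: 42, city: London}
  Frank Anderson: {age: 26, city: Dublin}

Matches: ["Frank Wilson", "Tina White"]

["Frank Wilson", "Tina White"]


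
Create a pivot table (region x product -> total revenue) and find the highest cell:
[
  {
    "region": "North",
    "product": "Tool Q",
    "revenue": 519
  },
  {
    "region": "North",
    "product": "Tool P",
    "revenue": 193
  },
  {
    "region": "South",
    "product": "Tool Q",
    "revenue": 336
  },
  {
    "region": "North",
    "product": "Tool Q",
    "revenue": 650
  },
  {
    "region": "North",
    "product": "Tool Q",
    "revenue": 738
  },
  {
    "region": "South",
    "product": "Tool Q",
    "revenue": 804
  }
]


Pivot: region (rows) x product (columns) -> total revenue

     Tool P        Tool Q      
North          193          1907  
South            0          1140  

Highest: North / Tool Q = $1907

North / Tool Q = $1907


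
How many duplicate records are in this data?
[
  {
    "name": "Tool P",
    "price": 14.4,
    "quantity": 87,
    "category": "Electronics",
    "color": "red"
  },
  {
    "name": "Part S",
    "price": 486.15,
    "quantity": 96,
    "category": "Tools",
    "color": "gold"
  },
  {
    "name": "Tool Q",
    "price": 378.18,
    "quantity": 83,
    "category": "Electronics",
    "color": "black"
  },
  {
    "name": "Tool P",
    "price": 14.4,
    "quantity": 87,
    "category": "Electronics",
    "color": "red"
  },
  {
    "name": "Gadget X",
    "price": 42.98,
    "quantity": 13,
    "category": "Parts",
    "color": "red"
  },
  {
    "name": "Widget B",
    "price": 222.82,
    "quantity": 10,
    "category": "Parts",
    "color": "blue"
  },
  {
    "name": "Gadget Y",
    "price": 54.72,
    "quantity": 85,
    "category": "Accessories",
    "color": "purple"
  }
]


Checking 7 records for duplicates:

  Row 1: Tool P ($14.4, qty 87)
  Row 2: Part S ($486.15, qty 96)
  Row 3: Tool Q ($378.18, qty 83)
  Row 4: Tool P ($14.4, qty 87) <-- DUPLICATE
  Row 5: Gadget X ($42.98, qty 13)
  Row 6: Widget B ($222.82, qty 10)
  Row 7: Gadget Y ($54.72, qty 85)

Duplicates found: 1
Unique records: 6

1 duplicates, 6 unique


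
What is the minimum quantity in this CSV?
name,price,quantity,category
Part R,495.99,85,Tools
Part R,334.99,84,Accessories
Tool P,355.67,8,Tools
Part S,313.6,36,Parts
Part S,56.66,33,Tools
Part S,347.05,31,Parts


Computing minimum quantity:
Values: [85, 84, 8, 36, 33, 31]
Min = 8

8


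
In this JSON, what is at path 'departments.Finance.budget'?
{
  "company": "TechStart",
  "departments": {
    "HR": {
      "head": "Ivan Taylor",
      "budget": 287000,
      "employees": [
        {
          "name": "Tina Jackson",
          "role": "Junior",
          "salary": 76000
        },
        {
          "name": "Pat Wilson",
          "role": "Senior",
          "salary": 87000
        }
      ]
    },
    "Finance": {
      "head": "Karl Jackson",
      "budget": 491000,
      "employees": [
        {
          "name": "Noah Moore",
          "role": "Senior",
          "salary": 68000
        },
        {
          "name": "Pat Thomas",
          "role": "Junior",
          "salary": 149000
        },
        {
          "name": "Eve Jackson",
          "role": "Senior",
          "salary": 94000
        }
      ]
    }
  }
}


Path: departments.Finance.budget

Navigate:
  -> departments
  -> Finance
  -> budget = 491000

491000


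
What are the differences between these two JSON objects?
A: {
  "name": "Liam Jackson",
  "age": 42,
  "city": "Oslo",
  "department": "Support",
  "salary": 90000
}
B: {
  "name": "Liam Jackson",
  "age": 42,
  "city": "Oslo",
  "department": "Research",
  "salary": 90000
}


Comparing each field (in key order):
  name: same
  age: same
  city: same
  department: DIFFERENT
  salary: same
Differences:
  department: Support -> Research

1 field(s) changed

1 change: department


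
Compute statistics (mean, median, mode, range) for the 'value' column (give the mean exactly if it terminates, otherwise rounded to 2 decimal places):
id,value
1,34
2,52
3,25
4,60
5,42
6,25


Data: [34, 52, 25, 60, 42, 25]
Count: 6
Sum: 238
Mean: 238/6 ≈ 39.67 (rounded to 2 decimal places)
Sorted: [25, 25, 34, 42, 52, 60]
Median: 38.0
Mode: 25 (2 times)
Range: 60 - 25 = 35
Min: 25, Max: 60

mean≈39.67, median=38.0, mode=25, range=35


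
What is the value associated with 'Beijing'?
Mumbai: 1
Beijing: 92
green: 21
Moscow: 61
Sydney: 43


Looking up key 'Beijing'
Value: 92

92


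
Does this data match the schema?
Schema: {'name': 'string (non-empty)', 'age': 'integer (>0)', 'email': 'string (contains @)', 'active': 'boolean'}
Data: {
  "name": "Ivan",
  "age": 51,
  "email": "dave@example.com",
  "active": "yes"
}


Validating each field against schema:
  name: OK (non-empty string)
  age: OK (positive integer)
  email: OK (string with @)
  active: FAIL ("yes" is not a boolean)

Result: INVALID (1 error: active)

INVALID (1 error: active)


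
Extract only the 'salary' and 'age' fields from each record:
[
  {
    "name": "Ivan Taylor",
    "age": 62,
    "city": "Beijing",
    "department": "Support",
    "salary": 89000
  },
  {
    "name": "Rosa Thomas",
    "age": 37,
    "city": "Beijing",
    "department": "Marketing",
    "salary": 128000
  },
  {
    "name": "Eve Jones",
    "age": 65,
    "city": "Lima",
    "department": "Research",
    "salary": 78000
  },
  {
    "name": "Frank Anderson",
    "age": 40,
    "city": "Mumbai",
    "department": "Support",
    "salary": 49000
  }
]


Original: 4 records with fields: name, age, city, department, salary
Keep: ['salary', 'age']
Drop: ['name', 'city', 'department']
Result: 4 records, 2 fields each

[
  {
    "salary": 89000,
    "age": 62
  },
  {
    "salary": 128000,
    "age": 37
  },
  {
    "salary": 78000,
    "age": 65
  },
  {
    "salary": 49000,
    "age": 40
  }
]


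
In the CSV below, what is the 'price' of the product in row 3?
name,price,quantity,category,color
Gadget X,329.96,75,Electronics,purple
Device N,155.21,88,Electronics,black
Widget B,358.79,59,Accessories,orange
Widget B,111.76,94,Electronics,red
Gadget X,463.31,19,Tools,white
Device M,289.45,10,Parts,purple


Query: Row 3 ('Widget B'), column 'price'
Value: 358.79

358.79


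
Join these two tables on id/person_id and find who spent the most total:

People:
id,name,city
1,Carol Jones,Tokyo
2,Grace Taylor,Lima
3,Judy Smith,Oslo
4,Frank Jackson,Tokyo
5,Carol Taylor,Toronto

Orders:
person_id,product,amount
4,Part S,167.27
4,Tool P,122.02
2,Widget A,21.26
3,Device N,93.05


Join on: people.id = orders.person_id

Joined rows:
  Frank Jackson (Tokyo) bought Part S for $167.27
  Frank Jackson (Tokyo) bought Tool P for $122.02
  Grace Taylor (Lima) bought Widget A for $21.26
  Judy Smith (Oslo) bought Device N for $93.05

Total per person:
  Frank Jackson: $289.29
  Judy Smith: $93.05
  Grace Taylor: $21.26

Top spender: Frank Jackson ($289.29)

Frank Jackson ($289.29)


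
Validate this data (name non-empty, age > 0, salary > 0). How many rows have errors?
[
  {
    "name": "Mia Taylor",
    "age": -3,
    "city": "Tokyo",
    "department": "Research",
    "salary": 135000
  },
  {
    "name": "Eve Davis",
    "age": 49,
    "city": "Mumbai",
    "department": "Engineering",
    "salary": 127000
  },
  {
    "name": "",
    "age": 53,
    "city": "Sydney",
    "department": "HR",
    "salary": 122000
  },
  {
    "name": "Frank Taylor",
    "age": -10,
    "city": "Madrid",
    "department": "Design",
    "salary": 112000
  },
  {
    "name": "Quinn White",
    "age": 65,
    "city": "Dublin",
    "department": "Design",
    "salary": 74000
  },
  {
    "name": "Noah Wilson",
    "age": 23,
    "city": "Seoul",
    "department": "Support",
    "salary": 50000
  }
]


Validating 6 records:
Rules: name non-empty, age > 0, salary > 0

  Row 1 (Mia Taylor): negative age: -3
  Row 2 (Eve Davis): OK
  Row 3 (???): empty name
  Row 4 (Frank Taylor): negative age: -10
  Row 5 (Quinn White): OK
  Row 6 (Noah Wilson): OK

Total errors: 3

3 errors


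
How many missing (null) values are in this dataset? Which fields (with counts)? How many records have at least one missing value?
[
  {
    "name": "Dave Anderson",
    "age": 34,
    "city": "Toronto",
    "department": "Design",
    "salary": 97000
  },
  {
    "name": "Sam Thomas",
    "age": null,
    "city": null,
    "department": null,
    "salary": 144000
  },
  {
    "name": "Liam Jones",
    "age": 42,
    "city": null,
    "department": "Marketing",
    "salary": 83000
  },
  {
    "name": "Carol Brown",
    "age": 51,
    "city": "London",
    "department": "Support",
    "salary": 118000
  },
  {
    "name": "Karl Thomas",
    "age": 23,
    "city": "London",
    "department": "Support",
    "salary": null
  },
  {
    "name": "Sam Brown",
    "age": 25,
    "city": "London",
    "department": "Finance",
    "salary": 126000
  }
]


Checking for missing (null) values in 6 records:

  Dave Anderson: complete
  Sam Thomas: age, city, department
  Liam Jones: city
  Carol Brown: complete
  Karl Thomas: salary
  Sam Brown: complete

Per field:
  name: 0 missing
  age: 1 missing
  city: 2 missing
  department: 1 missing
  salary: 1 missing

Total missing values: 5
Records with any missing: 3

5 missing values (age: 1, city: 2, department: 1, salary: 1); 3 incomplete records


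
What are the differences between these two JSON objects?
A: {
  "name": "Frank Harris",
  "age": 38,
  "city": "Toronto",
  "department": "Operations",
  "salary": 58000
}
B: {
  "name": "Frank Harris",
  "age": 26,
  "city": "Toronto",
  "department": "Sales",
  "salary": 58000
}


Comparing each field (in key order):
  name: same
  age: DIFFERENT
  city: same
  department: DIFFERENT
  salary: same
Differences:
  age: 38 -> 26
  department: Operations -> Sales

2 field(s) changed

2 changes: age, department


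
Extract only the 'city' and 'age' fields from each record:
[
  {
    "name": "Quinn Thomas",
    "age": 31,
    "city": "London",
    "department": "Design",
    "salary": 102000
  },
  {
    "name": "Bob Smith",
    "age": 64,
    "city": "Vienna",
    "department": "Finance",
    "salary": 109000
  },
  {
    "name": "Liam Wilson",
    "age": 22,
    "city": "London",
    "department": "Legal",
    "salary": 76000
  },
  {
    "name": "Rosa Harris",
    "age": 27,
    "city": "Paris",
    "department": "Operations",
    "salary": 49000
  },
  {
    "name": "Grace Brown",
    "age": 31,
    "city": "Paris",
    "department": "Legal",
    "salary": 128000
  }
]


Original: 5 records with fields: name, age, city, department, salary
Keep: ['city', 'age']
Drop: ['name', 'department', 'salary']
Result: 5 records, 2 fields each

[
  {
    "city": "London",
    "age": 31
  },
  {
    "city": "Vienna",
    "age": 64
  },
  {
    "city": "London",
    "age": 22
  },
  {
    "city": "Paris",
    "age": 27
  },
  {
    "city": "Paris",
    "age": 31
  }
]


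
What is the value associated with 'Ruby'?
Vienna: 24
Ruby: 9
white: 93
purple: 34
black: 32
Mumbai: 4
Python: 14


Looking up key 'Ruby'
Value: 9

9


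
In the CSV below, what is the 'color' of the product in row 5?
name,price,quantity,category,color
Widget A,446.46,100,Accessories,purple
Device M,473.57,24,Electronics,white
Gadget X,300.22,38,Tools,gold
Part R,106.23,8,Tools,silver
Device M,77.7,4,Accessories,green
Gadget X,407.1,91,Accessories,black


Query: Row 5 ('Device M'), column 'color'
Value: green

green
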